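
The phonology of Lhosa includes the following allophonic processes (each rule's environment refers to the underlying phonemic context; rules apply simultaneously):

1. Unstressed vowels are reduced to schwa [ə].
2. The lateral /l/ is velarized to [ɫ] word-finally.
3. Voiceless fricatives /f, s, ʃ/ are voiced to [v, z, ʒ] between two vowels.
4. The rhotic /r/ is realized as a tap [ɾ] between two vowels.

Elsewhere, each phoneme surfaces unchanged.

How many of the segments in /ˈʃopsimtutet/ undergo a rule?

3

Segments that undergo a rule: /i/ → [ə] (rule 1); /u/ → [ə] (rule 1); /e/ → [ə] (rule 1).
All other segments surface unchanged.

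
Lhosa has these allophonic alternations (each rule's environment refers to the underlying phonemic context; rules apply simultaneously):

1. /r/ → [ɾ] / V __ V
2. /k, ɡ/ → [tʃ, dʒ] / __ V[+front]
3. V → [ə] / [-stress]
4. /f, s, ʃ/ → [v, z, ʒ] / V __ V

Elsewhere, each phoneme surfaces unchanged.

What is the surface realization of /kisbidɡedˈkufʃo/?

/k/ (word-initial) occurs before a front vowel → [tʃ] by rule 2.
/i/ — between /k/ and /s/, in an unstressed syllable — surfaces as [ə] (rule 3).
/s/ — between /i/ and /b/; rule 4 does not apply here → [s].
/b/ — not in any rule's target class → [b].
/i/ (between /b/ and /d/) occurs in an unstressed syllable → [ə] by rule 3.
/d/ (between /i/ and /ɡ/) is unaffected → [d].
Rule 2 applies to /ɡ/ (between /d/ and /e/: before a front vowel) → [dʒ].
/e/ (between /ɡ/ and /d/): in an unstressed syllable, so rule 3 applies → [ə].
/d/ stays [d].
/k/ (between /d/ and /u/) fails the environment for rule 2, so it stays [k].
/u/ (between /k/ and /f/) fails the environment for rule 3, so it stays [u].
/f/ (between /u/ and /ʃ/) fails the environment for rule 4, so it stays [f].
/ʃ/ (between /f/ and /o/) is in the target of rule 4 but the environment (between two vowels) is not met → [ʃ].
Rule 3 applies to /o/ (word-final: in an unstressed syllable) → [ə].

[tʃəsbəddʒədˈkufʃə]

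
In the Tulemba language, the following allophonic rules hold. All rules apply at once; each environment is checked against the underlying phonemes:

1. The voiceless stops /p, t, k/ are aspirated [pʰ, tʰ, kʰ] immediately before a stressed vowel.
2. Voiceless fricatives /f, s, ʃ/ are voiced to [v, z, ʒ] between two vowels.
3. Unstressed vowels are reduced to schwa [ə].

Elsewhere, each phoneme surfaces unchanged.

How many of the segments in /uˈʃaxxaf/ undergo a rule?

3

Segments that undergo a rule: /u/ → [ə] (rule 3); /ʃ/ → [ʒ] (rule 2); /a/ → [ə] (rule 3).
All other segments surface unchanged.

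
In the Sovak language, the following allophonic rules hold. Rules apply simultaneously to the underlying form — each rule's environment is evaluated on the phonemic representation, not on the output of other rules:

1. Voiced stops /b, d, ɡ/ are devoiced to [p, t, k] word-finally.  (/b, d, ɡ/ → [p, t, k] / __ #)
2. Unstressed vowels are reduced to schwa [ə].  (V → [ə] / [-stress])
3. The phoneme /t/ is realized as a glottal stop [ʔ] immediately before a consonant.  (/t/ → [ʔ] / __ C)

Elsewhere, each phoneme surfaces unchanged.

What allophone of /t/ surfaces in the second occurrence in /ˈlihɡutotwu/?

/t/ — between /o/ and /w/, immediately before a consonant — surfaces as [ʔ] (rule 3).

[ʔ]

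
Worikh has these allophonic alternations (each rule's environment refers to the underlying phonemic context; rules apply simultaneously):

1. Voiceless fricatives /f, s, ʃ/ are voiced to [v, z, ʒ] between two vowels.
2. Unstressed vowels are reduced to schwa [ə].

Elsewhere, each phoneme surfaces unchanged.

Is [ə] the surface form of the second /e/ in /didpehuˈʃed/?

/e/ — between /ʃ/ and /d/; rule 2 does not apply here → [e].
The actual realization is [e], not [ə].

No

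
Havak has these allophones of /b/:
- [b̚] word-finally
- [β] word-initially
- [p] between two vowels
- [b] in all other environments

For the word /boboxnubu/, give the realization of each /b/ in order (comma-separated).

[β], [p], [p]

Occurrence 1 (position 1): word-initially → [β].
Occurrence 2 (position 3): between two vowels → [p].
Occurrence 3 (position 8): between two vowels → [p].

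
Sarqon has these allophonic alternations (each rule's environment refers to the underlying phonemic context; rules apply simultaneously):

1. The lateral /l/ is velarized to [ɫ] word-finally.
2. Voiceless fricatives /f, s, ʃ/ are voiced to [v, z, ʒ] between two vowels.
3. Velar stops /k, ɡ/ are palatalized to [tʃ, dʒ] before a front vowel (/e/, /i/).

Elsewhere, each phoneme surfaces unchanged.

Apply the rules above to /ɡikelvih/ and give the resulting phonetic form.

[dʒitʃelvih]

/ɡ/ — word-initial, before a front vowel — surfaces as [dʒ] (rule 3).
/i/ (between /ɡ/ and /k/) is unaffected → [i].
/k/ (between /i/ and /e/) occurs before a front vowel → [tʃ] by rule 3.
/e/ stays [e].
/l/ (between /e/ and /v/) is in the target of rule 1 but the environment (word-finally) is not met → [l].
/v/ (between /l/ and /i/): no rule targets it → [v].
/i/ stays [i].
/h/ (word-final): no rule targets it → [h].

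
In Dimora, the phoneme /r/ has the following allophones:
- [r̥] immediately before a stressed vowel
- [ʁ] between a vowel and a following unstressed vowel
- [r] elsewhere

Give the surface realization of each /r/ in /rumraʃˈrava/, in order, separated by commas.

[r], [r], [r̥]

Occurrence 1 (position 1): no conditioning environment matches → elsewhere allophone [r].
Occurrence 2 (position 4): no conditioning environment matches → elsewhere allophone [r].
Occurrence 3 (position 7): immediately before a stressed vowel → [r̥].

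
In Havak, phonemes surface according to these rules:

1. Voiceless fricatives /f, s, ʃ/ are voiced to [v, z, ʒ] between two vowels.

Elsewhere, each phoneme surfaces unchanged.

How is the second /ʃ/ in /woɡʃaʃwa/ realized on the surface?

/ʃ/ (between /a/ and /w/) is in the target of rule 1 but the environment (between two vowels) is not met → [ʃ].

[ʃ]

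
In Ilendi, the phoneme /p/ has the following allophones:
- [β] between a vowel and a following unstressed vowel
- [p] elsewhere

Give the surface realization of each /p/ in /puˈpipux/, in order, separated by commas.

[p], [p], [β]

Occurrence 1 (position 1): no conditioning environment matches → elsewhere allophone [p].
Occurrence 2 (position 3): no conditioning environment matches → elsewhere allophone [p].
Occurrence 3 (position 5): between a vowel and a following unstressed vowel → [β].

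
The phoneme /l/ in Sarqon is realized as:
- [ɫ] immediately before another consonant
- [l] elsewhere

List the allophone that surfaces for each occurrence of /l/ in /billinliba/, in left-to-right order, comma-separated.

Occurrence 1 (position 3): immediately before another consonant → [ɫ].
Occurrence 2 (position 4): no conditioning environment matches → elsewhere allophone [l].
Occurrence 3 (position 7): no conditioning environment matches → elsewhere allophone [l].

[ɫ], [l], [l]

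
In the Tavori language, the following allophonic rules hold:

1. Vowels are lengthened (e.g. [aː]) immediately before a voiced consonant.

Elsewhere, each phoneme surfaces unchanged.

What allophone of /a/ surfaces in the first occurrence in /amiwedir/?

[aː]

/a/ — word-initial, before a voiced consonant — surfaces as [aː] (rule 1).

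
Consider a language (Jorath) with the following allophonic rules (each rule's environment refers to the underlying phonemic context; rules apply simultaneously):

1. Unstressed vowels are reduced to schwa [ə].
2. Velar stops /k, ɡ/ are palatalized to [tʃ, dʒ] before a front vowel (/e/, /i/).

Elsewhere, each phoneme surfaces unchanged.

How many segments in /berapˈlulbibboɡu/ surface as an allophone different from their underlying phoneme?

5

Segments that undergo a rule: /e/ → [ə] (rule 1); /a/ → [ə] (rule 1); /i/ → [ə] (rule 1); /o/ → [ə] (rule 1); /u/ → [ə] (rule 1).
All other segments surface unchanged.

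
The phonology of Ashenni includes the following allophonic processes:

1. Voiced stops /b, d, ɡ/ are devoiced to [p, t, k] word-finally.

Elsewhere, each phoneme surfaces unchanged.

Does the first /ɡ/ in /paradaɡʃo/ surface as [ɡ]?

/ɡ/ (between /a/ and /ʃ/) fails the environment for rule 1, so it stays [ɡ].
The actual realization is [ɡ], which matches [ɡ].

Yes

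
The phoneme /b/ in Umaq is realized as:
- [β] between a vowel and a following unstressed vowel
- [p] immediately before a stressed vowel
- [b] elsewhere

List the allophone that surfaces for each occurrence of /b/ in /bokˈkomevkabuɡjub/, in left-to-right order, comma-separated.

[b], [β], [b]

Occurrence 1 (position 1): no conditioning environment matches → elsewhere allophone [b].
Occurrence 2 (position 11): between a vowel and a following unstressed vowel → [β].
Occurrence 3 (position 16): no conditioning environment matches → elsewhere allophone [b].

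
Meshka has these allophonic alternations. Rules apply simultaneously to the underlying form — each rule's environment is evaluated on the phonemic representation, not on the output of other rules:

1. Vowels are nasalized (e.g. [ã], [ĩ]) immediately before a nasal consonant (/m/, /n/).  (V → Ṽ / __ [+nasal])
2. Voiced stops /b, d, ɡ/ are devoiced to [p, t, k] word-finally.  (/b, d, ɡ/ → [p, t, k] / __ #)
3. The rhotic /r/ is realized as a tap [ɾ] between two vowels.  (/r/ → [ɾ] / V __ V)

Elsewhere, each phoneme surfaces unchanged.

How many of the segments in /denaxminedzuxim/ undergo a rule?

Segments that undergo a rule: /e/ → [ẽ] (rule 1); /i/ → [ĩ] (rule 1); /i/ → [ĩ] (rule 1).
All other segments surface unchanged.

3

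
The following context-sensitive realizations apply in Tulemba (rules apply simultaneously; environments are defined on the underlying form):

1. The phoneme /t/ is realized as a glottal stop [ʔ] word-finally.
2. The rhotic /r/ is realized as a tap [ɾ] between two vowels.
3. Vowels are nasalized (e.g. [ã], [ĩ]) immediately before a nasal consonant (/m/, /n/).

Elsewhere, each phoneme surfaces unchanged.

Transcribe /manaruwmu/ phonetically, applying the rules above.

[mãnaɾuwmu]

/m/ (word-initial) is unaffected → [m].
/a/ — between /m/ and /n/, before a nasal consonant — surfaces as [ã] (rule 3).
/n/ — not in any rule's target class → [n].
/a/ — between /n/ and /r/; rule 3 does not apply here → [a].
/r/ meets the environment for rule 2 (between two vowels) → [ɾ].
/u/ (between /r/ and /w/) is in the target of rule 3 but the environment (before a nasal consonant) is not met → [u].
/w/ (between /u/ and /m/) is unaffected → [w].
/m/ — not in any rule's target class → [m].
/u/ (word-final): rule 3 targets it, but not before a nasal consonant → unchanged [u].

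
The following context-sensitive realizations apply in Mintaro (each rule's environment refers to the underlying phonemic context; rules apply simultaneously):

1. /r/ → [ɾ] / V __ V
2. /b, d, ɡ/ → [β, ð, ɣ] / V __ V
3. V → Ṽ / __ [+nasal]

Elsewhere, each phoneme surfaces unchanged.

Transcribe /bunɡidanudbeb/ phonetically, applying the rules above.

[bũnɡiðãnudbeb]

/b/ — word-initial; rule 2 does not apply here → [b].
Rule 3 applies to /u/ (between /b/ and /n/: before a nasal consonant) → [ũ].
/n/ (between /u/ and /ɡ/): no rule targets it → [n].
/ɡ/ (between /n/ and /i/) is in the target of rule 2 but the environment (between two vowels) is not met → [ɡ].
/i/ — between /ɡ/ and /d/; rule 3 does not apply here → [i].
/d/ meets the environment for rule 2 (between two vowels) → [ð].
/a/ — between /d/ and /n/, before a nasal consonant — surfaces as [ã] (rule 3).
/n/ (between /a/ and /u/): no rule targets it → [n].
/u/ (between /n/ and /d/) is in the target of rule 3 but the environment (before a nasal consonant) is not met → [u].
/d/ (between /u/ and /b/) is in the target of rule 2 but the environment (between two vowels) is not met → [d].
/b/ (between /d/ and /e/) fails the environment for rule 2, so it stays [b].
/e/ (between /b/ and /b/): rule 3 targets it, but not before a nasal consonant → unchanged [e].
/b/ (word-final) is in the target of rule 2 but the environment (between two vowels) is not met → [b].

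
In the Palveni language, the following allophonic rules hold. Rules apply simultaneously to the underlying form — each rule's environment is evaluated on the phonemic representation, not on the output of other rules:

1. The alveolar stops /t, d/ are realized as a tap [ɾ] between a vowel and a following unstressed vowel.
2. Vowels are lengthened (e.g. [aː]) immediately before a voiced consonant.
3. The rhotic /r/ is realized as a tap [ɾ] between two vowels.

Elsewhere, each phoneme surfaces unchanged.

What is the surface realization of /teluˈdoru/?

/t/ (word-initial) is in the target of rule 1 but the environment (between a vowel and a following unstressed vowel) is not met → [t].
Rule 2 applies to /e/ (between /t/ and /l/: before a voiced consonant) → [eː].
/l/ (between /e/ and /u/): no rule targets it → [l].
/u/ — between /l/ and /d/, before a voiced consonant — surfaces as [uː] (rule 2).
/d/ — between /u/ and /o/; rule 1 does not apply here → [d].
/o/ meets the environment for rule 2 (before a voiced consonant) → [oː].
/r/ (between /o/ and /u/): between two vowels, so rule 3 applies → [ɾ].
/u/ — word-final; rule 2 does not apply here → [u].

[teːluːˈdoːɾu]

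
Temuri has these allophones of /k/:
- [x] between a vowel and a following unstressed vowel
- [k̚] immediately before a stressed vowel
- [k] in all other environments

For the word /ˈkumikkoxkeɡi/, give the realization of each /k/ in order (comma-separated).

[k̚], [k], [k], [k]

Occurrence 1 (position 1): immediately before a stressed vowel → [k̚].
Occurrence 2 (position 5): no conditioning environment matches → elsewhere allophone [k].
Occurrence 3 (position 6): no conditioning environment matches → elsewhere allophone [k].
Occurrence 4 (position 9): no conditioning environment matches → elsewhere allophone [k].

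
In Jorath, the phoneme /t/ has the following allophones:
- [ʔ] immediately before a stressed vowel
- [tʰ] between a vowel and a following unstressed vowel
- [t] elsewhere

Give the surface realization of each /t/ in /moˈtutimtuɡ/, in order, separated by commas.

[ʔ], [tʰ], [t]

Occurrence 1 (position 3): immediately before a stressed vowel → [ʔ].
Occurrence 2 (position 5): between a vowel and a following unstressed vowel → [tʰ].
Occurrence 3 (position 8): no conditioning environment matches → elsewhere allophone [t].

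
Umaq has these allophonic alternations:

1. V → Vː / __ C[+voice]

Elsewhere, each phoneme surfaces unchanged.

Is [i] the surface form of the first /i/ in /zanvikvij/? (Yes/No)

Yes

/i/ (between /v/ and /k/) fails the environment for rule 1, so it stays [i].
The actual realization is [i], which matches [i].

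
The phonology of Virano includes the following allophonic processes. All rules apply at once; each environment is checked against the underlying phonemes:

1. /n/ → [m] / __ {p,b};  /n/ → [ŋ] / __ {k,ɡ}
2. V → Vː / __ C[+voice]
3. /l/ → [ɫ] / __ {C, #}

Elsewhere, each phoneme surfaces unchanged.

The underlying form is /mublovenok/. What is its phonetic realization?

/m/ stays [m].
/u/ (between /m/ and /b/) occurs before a voiced consonant → [uː] by rule 2.
/b/ stays [b].
/l/ (between /b/ and /o/) is in the target of rule 3 but the environment (word-finally or immediately before a consonant) is not met → [l].
/o/ (between /l/ and /v/): before a voiced consonant, so rule 2 applies → [oː].
/v/ stays [v].
/e/ meets the environment for rule 2 (before a voiced consonant) → [eː].
/n/ — between /e/ and /o/; rule 1 does not apply here → [n].
/o/ — between /n/ and /k/; rule 2 does not apply here → [o].
/k/ — not in any rule's target class → [k].

[muːbloːveːnok]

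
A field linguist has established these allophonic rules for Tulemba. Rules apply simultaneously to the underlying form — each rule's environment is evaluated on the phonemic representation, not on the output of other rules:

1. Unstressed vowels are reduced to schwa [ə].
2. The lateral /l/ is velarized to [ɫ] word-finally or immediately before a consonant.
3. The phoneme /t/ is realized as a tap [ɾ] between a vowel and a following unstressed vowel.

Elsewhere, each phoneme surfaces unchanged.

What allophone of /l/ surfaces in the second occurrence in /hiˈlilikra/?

/l/ — between /i/ and /i/; rule 2 does not apply here → [l].

[l]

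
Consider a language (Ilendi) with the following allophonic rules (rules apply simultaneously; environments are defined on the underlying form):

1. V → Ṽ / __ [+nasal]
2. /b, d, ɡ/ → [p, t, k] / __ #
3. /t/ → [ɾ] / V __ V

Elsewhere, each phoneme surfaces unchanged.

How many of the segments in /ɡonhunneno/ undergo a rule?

3

Segments that undergo a rule: /o/ → [õ] (rule 1); /u/ → [ũ] (rule 1); /e/ → [ẽ] (rule 1).
All other segments surface unchanged.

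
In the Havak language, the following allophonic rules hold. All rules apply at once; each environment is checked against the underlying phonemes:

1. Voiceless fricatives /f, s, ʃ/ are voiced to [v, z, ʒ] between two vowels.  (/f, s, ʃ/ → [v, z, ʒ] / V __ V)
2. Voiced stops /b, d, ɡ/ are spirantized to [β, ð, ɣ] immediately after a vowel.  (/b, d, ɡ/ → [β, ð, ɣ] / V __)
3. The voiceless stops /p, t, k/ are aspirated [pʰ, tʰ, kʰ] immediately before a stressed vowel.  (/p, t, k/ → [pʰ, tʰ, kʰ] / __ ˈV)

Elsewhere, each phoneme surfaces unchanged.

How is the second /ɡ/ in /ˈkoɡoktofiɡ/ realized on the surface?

Rule 2 applies to /ɡ/ (word-final: immediately after a vowel) → [ɣ].

[ɣ]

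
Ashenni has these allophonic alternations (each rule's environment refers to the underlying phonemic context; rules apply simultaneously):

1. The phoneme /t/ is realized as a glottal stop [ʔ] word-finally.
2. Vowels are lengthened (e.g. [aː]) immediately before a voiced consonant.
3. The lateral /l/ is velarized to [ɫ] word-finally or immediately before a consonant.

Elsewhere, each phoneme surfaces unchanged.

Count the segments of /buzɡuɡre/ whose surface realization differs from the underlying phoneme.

Segments that undergo a rule: /u/ → [uː] (rule 2); /u/ → [uː] (rule 2).
All other segments surface unchanged.

2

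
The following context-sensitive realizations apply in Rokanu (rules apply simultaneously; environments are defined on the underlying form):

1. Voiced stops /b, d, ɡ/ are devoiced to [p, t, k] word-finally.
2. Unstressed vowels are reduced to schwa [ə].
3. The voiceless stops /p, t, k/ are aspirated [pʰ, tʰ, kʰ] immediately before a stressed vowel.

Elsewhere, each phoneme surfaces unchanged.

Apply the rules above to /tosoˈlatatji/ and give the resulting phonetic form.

/t/ (word-initial) fails the environment for rule 3, so it stays [t].
/o/ — between /t/ and /s/, in an unstressed syllable — surfaces as [ə] (rule 2).
/s/ — not in any rule's target class → [s].
Rule 2 applies to /o/ (between /s/ and /l/: in an unstressed syllable) → [ə].
/l/ — not in any rule's target class → [l].
/a/ (between /l/ and /t/): rule 2 targets it, but not in an unstressed syllable → unchanged [a].
/t/ (between /a/ and /a/): rule 3 targets it, but not immediately before a stressed vowel → unchanged [t].
/a/ (between /t/ and /t/): in an unstressed syllable, so rule 2 applies → [ə].
/t/ — between /a/ and /j/; rule 3 does not apply here → [t].
/j/ stays [j].
/i/ (word-final) occurs in an unstressed syllable → [ə] by rule 2.

[təsəˈlatətjə]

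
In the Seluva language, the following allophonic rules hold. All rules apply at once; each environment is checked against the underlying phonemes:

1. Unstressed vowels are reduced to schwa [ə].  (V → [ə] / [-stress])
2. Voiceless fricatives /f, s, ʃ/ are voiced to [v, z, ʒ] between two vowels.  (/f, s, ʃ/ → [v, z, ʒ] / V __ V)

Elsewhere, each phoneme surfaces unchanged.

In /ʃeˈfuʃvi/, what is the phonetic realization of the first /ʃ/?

/ʃ/ (word-initial) is in the target of rule 2 but the environment (between two vowels) is not met → [ʃ].

[ʃ]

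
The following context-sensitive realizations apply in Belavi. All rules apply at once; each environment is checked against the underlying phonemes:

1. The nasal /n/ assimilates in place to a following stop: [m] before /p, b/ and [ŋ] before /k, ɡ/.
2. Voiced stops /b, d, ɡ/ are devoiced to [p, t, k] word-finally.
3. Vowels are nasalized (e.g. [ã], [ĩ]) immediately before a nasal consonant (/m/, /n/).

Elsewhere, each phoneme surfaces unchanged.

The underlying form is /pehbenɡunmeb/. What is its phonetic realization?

[pehbẽŋɡũnmep]

/p/ (word-initial): no rule targets it → [p].
/e/ — between /p/ and /h/; rule 3 does not apply here → [e].
/h/ (between /e/ and /b/) is unaffected → [h].
/b/ (between /h/ and /e/): rule 2 targets it, but not word-finally → unchanged [b].
/e/ (between /b/ and /n/): before a nasal consonant, so rule 3 applies → [ẽ].
/n/ (between /e/ and /ɡ/) occurs before a labial or velar stop → [ŋ] by rule 1.
/ɡ/ — between /n/ and /u/; rule 2 does not apply here → [ɡ].
/u/ (between /ɡ/ and /n/) occurs before a nasal consonant → [ũ] by rule 3.
/n/ (between /u/ and /m/) is in the target of rule 1 but the environment (before a labial or velar stop) is not met → [n].
/m/ — not in any rule's target class → [m].
/e/ (between /m/ and /b/) is in the target of rule 3 but the environment (before a nasal consonant) is not met → [e].
/b/ — word-final, word-finally — surfaces as [p] (rule 2).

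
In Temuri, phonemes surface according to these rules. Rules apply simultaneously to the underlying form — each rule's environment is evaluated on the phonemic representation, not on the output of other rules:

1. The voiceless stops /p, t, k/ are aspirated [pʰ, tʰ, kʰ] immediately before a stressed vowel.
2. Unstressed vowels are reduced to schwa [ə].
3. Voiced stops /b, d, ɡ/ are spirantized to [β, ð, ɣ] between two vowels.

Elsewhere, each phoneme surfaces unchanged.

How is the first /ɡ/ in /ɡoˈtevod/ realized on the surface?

/ɡ/ (word-initial) fails the environment for rule 3, so it stays [ɡ].

[ɡ]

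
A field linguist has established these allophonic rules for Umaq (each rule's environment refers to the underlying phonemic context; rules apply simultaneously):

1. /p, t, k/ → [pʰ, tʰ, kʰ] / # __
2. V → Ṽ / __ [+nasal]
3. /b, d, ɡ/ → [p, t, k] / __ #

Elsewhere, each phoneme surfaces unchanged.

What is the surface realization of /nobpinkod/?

[nobpĩnkot]

/n/ (word-initial) is unaffected → [n].
/o/ (between /n/ and /b/) fails the environment for rule 2, so it stays [o].
/b/ — between /o/ and /p/; rule 3 does not apply here → [b].
/p/ (between /b/ and /i/) fails the environment for rule 1, so it stays [p].
/i/ (between /p/ and /n/): before a nasal consonant, so rule 2 applies → [ĩ].
/n/ (between /i/ and /k/) is unaffected → [n].
/k/ — between /n/ and /o/; rule 1 does not apply here → [k].
/o/ (between /k/ and /d/): rule 2 targets it, but not before a nasal consonant → unchanged [o].
Rule 3 applies to /d/ (word-final: word-finally) → [t].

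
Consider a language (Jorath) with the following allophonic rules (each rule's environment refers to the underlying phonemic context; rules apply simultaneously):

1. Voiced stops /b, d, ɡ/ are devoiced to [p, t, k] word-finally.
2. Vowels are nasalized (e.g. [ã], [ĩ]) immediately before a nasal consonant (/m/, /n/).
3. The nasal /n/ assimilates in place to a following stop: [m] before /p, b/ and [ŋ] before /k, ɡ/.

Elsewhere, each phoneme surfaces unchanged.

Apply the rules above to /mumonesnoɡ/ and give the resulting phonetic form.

[mũmõnesnok]

/u/ (between /m/ and /m/): before a nasal consonant, so rule 2 applies → [ũ].
/o/ (between /m/ and /n/) occurs before a nasal consonant → [õ] by rule 2.
/n/ — between /o/ and /e/; rule 3 does not apply here → [n].
/e/ — between /n/ and /s/; rule 2 does not apply here → [e].
/n/ (between /s/ and /o/) fails the environment for rule 3, so it stays [n].
/o/ (between /n/ and /ɡ/): rule 2 targets it, but not before a nasal consonant → unchanged [o].
/ɡ/ (word-final): word-finally, so rule 1 applies → [k].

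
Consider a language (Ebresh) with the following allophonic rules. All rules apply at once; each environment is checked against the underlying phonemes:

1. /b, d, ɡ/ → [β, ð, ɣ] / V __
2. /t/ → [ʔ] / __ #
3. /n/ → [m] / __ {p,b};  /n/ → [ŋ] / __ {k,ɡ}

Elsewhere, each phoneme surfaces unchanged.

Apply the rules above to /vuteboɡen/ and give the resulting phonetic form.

[vuteβoɣen]

/v/ (word-initial) is unaffected → [v].
/u/ — not in any rule's target class → [u].
/t/ (between /u/ and /e/) fails the environment for rule 2, so it stays [t].
/e/ (between /t/ and /b/): no rule targets it → [e].
/b/ — between /e/ and /o/, immediately after a vowel — surfaces as [β] (rule 1).
/o/ stays [o].
/ɡ/ (between /o/ and /e/) occurs immediately after a vowel → [ɣ] by rule 1.
/e/ — not in any rule's target class → [e].
/n/ (word-final) is in the target of rule 3 but the environment (before a labial or velar stop) is not met → [n].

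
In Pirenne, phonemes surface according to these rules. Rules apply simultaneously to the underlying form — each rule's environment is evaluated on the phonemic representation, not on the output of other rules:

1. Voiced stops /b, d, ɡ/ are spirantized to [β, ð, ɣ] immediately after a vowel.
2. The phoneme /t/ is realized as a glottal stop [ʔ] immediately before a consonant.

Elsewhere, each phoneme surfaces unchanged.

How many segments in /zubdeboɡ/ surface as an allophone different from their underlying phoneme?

Segments that undergo a rule: /b/ → [β] (rule 1); /b/ → [β] (rule 1); /ɡ/ → [ɣ] (rule 1).
All other segments surface unchanged.

3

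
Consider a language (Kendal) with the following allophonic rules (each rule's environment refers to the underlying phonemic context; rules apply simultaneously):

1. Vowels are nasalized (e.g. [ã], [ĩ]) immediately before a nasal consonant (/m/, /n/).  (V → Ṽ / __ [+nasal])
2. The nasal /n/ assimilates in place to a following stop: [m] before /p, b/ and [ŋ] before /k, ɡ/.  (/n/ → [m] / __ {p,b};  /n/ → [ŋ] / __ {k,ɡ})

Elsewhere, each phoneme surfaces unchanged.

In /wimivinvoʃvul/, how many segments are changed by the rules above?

Segments that undergo a rule: /i/ → [ĩ] (rule 1); /i/ → [ĩ] (rule 1).
All other segments surface unchanged.

2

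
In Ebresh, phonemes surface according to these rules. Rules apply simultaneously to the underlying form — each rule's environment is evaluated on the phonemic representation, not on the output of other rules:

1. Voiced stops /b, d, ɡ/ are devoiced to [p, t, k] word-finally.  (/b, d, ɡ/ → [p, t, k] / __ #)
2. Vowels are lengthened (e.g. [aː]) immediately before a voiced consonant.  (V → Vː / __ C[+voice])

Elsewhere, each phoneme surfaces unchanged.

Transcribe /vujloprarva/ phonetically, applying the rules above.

/v/ (word-initial): no rule targets it → [v].
Rule 2 applies to /u/ (between /v/ and /j/: before a voiced consonant) → [uː].
/j/ stays [j].
/l/ (between /j/ and /o/) is unaffected → [l].
/o/ (between /l/ and /p/): rule 2 targets it, but not before a voiced consonant → unchanged [o].
/p/ — not in any rule's target class → [p].
/r/ stays [r].
/a/ (between /r/ and /r/) occurs before a voiced consonant → [aː] by rule 2.
/r/ (between /a/ and /v/) is unaffected → [r].
/v/ — not in any rule's target class → [v].
/a/ (word-final) fails the environment for rule 2, so it stays [a].

[vuːjlopraːrva]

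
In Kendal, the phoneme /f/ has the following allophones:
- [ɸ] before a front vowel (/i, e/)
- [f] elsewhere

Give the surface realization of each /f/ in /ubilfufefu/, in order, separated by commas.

Occurrence 1 (position 5): no conditioning environment matches → elsewhere allophone [f].
Occurrence 2 (position 7): before a front vowel (/i, e/) → [ɸ].
Occurrence 3 (position 9): no conditioning environment matches → elsewhere allophone [f].

[f], [ɸ], [f]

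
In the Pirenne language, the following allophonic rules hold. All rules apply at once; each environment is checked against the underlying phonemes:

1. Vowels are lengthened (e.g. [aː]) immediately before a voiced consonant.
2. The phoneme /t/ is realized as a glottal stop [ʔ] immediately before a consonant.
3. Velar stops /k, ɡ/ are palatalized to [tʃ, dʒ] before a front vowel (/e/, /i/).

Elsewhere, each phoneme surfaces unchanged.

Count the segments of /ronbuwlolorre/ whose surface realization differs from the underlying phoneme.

Segments that undergo a rule: /o/ → [oː] (rule 1); /u/ → [uː] (rule 1); /o/ → [oː] (rule 1); /o/ → [oː] (rule 1).
All other segments surface unchanged.

4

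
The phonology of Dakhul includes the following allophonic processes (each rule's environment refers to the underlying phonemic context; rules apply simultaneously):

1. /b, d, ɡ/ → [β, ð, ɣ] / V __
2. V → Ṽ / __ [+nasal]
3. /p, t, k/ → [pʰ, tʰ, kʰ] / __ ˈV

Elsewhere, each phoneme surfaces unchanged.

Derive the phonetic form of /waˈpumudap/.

[waˈpʰũmuðap]

/w/ stays [w].
/a/ (between /w/ and /p/): rule 2 targets it, but not before a nasal consonant → unchanged [a].
/p/ — between /a/ and /u/, immediately before a stressed vowel — surfaces as [pʰ] (rule 3).
/u/ (between /p/ and /m/) occurs before a nasal consonant → [ũ] by rule 2.
/m/ — not in any rule's target class → [m].
/u/ (between /m/ and /d/) fails the environment for rule 2, so it stays [u].
/d/ meets the environment for rule 1 (immediately after a vowel) → [ð].
/a/ (between /d/ and /p/): rule 2 targets it, but not before a nasal consonant → unchanged [a].
/p/ (word-final) fails the environment for rule 3, so it stays [p].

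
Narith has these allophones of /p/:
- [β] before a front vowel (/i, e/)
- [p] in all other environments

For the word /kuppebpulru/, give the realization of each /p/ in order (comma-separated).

[p], [β], [p]

Occurrence 1 (position 3): no conditioning environment matches → elsewhere allophone [p].
Occurrence 2 (position 4): before a front vowel (/i, e/) → [β].
Occurrence 3 (position 7): no conditioning environment matches → elsewhere allophone [p].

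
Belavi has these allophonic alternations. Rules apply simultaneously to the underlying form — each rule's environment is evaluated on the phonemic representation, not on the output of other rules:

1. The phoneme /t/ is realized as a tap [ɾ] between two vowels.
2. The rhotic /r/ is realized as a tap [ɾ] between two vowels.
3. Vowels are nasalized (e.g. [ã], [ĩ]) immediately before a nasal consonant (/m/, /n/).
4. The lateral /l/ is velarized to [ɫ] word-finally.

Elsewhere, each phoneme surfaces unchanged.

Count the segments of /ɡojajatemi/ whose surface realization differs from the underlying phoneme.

Segments that undergo a rule: /t/ → [ɾ] (rule 1); /e/ → [ẽ] (rule 3).
All other segments surface unchanged.

2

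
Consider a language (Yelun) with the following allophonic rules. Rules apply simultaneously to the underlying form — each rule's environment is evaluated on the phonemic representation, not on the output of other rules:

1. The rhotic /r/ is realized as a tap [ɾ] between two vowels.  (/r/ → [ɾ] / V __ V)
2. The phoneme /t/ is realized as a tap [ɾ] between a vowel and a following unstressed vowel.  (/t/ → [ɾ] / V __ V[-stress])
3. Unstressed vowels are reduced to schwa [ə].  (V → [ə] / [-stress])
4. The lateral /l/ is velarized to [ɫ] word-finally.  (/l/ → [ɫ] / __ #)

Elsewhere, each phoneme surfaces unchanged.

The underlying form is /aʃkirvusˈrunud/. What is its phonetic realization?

/a/ (word-initial) occurs in an unstressed syllable → [ə] by rule 3.
/ʃ/ — not in any rule's target class → [ʃ].
/k/ (between /ʃ/ and /i/): no rule targets it → [k].
Rule 3 applies to /i/ (between /k/ and /r/: in an unstressed syllable) → [ə].
/r/ (between /i/ and /v/) fails the environment for rule 1, so it stays [r].
/v/ stays [v].
/u/ (between /v/ and /s/) occurs in an unstressed syllable → [ə] by rule 3.
/s/ stays [s].
/r/ (between /s/ and /u/) fails the environment for rule 1, so it stays [r].
/u/ (between /r/ and /n/) fails the environment for rule 3, so it stays [u].
/n/ (between /u/ and /u/): no rule targets it → [n].
/u/ (between /n/ and /d/): in an unstressed syllable, so rule 3 applies → [ə].
/d/ — not in any rule's target class → [d].

[əʃkərvəsˈrunəd]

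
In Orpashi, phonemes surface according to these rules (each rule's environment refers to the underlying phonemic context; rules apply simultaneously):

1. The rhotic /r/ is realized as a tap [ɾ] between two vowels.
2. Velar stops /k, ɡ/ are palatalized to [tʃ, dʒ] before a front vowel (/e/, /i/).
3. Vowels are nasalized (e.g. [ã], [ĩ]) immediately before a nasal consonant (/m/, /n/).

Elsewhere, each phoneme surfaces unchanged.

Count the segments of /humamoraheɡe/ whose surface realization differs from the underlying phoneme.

4

Segments that undergo a rule: /u/ → [ũ] (rule 3); /a/ → [ã] (rule 3); /r/ → [ɾ] (rule 1); /ɡ/ → [dʒ] (rule 2).
All other segments surface unchanged.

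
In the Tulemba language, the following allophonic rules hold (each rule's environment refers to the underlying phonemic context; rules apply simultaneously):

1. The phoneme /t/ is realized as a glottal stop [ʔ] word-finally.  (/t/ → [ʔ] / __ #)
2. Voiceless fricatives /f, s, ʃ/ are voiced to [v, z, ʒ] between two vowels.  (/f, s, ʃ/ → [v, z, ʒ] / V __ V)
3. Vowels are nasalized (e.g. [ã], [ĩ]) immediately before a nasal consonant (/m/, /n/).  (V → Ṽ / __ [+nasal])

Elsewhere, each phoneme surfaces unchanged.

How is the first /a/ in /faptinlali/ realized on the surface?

/a/ (between /f/ and /p/): rule 3 targets it, but not before a nasal consonant → unchanged [a].

[a]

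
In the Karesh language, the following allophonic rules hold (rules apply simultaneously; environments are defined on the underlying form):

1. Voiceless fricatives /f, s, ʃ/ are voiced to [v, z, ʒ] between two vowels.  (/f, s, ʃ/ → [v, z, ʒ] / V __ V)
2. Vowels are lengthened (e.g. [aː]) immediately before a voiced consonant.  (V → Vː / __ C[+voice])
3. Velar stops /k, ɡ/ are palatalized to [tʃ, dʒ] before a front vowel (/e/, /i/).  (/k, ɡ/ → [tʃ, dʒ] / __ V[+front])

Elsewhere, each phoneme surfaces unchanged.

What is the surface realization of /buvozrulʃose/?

/u/ meets the environment for rule 2 (before a voiced consonant) → [uː].
/o/ meets the environment for rule 2 (before a voiced consonant) → [oː].
Rule 2 applies to /u/ (between /r/ and /l/: before a voiced consonant) → [uː].
/ʃ/ (between /l/ and /o/) is in the target of rule 1 but the environment (between two vowels) is not met → [ʃ].
/o/ — between /ʃ/ and /s/; rule 2 does not apply here → [o].
/s/ (between /o/ and /e/): between two vowels, so rule 1 applies → [z].
/e/ (word-final) is in the target of rule 2 but the environment (before a voiced consonant) is not met → [e].

[buːvoːzruːlʃoze]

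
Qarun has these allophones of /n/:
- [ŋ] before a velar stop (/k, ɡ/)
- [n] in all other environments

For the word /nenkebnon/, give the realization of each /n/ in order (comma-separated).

[n], [ŋ], [n], [n]

Occurrence 1 (position 1): no conditioning environment matches → elsewhere allophone [n].
Occurrence 2 (position 3): before a velar stop → [ŋ].
Occurrence 3 (position 7): no conditioning environment matches → elsewhere allophone [n].
Occurrence 4 (position 9): no conditioning environment matches → elsewhere allophone [n].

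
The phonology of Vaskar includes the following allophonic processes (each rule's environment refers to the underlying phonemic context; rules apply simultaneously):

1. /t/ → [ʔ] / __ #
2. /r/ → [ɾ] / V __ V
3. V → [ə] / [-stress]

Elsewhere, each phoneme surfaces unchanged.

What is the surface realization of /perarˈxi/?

[pəɾərˈxi]

/p/ (word-initial) is unaffected → [p].
/e/ — between /p/ and /r/, in an unstressed syllable — surfaces as [ə] (rule 3).
/r/ (between /e/ and /a/): between two vowels, so rule 2 applies → [ɾ].
/a/ (between /r/ and /r/) occurs in an unstressed syllable → [ə] by rule 3.
/r/ (between /a/ and /x/) fails the environment for rule 2, so it stays [r].
/x/ (between /r/ and /i/) is unaffected → [x].
/i/ (word-final): rule 3 targets it, but not in an unstressed syllable → unchanged [i].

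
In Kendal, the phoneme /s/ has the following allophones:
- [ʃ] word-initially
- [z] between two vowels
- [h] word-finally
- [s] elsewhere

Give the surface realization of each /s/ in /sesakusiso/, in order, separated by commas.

[ʃ], [z], [z], [z]

Occurrence 1 (position 1): word-initially → [ʃ].
Occurrence 2 (position 3): between two vowels → [z].
Occurrence 3 (position 7): between two vowels → [z].
Occurrence 4 (position 9): between two vowels → [z].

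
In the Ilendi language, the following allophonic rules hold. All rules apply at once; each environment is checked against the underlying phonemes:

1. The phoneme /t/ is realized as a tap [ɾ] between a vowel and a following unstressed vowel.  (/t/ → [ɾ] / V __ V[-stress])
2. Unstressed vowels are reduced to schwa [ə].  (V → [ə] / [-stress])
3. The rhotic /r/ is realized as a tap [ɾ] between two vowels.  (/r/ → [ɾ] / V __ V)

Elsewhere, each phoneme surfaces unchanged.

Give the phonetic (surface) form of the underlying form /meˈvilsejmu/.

/m/ (word-initial) is unaffected → [m].
/e/ — between /m/ and /v/, in an unstressed syllable — surfaces as [ə] (rule 2).
/v/ (between /e/ and /i/): no rule targets it → [v].
/i/ (between /v/ and /l/): rule 2 targets it, but not in an unstressed syllable → unchanged [i].
/l/ (between /i/ and /s/): no rule targets it → [l].
/s/ stays [s].
Rule 2 applies to /e/ (between /s/ and /j/: in an unstressed syllable) → [ə].
/j/ stays [j].
/m/ stays [m].
/u/ (word-final) occurs in an unstressed syllable → [ə] by rule 2.

[məˈvilsəjmə]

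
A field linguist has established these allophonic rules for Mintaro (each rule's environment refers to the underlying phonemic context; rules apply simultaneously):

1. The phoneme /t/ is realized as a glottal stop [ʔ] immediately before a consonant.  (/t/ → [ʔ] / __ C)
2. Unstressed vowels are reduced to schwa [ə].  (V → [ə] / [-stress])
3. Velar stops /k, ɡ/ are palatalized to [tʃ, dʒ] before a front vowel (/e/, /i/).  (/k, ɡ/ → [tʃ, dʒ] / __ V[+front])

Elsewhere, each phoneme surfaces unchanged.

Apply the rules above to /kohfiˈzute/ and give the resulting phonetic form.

/k/ (word-initial) is in the target of rule 3 but the environment (before a front vowel) is not met → [k].
/o/ — between /k/ and /h/, in an unstressed syllable — surfaces as [ə] (rule 2).
/h/ (between /o/ and /f/) is unaffected → [h].
/f/ (between /h/ and /i/) is unaffected → [f].
/i/ (between /f/ and /z/) occurs in an unstressed syllable → [ə] by rule 2.
/z/ stays [z].
/u/ — between /z/ and /t/; rule 2 does not apply here → [u].
/t/ (between /u/ and /e/) is in the target of rule 1 but the environment (immediately before a consonant) is not met → [t].
/e/ meets the environment for rule 2 (in an unstressed syllable) → [ə].

[kəhfəˈzutə]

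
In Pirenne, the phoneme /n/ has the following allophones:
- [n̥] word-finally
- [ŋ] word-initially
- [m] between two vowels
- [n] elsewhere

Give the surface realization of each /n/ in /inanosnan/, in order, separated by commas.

Occurrence 1 (position 2): between two vowels → [m].
Occurrence 2 (position 4): between two vowels → [m].
Occurrence 3 (position 7): no conditioning environment matches → elsewhere allophone [n].
Occurrence 4 (position 9): word-finally → [n̥].

[m], [m], [n], [n̥]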